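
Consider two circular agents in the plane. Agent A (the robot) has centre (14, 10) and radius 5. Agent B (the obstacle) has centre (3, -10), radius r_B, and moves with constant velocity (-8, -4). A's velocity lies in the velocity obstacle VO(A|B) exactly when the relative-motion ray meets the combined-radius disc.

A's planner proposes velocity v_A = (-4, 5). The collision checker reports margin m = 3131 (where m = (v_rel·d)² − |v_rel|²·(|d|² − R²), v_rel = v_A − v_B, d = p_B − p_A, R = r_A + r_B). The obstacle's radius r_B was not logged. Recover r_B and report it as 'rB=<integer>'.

m = 3131
d = (-11, -20);  v_rel = (4, 9),  |v_rel|² = 97
v_rel×d = (4)·(-20) − (9)·(-11) = 19
since m = R²·97 − 19²:  R² = (361 + 3131) / 97 = 36
R = √36 = 6  ⇒  r_B = 6 − 5 = 1

rB=1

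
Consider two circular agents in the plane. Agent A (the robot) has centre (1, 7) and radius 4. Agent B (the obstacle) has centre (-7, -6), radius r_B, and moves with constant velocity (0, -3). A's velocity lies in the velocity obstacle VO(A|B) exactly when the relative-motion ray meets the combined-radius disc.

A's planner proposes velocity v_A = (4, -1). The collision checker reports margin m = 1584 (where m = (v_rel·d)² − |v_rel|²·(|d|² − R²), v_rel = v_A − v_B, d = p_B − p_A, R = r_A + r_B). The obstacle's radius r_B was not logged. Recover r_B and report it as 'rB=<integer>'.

m = 1584
d = (-8, -13);  v_rel = (4, 2),  |v_rel|² = 20
v_rel×d = (4)·(-13) − (2)·(-8) = -36
since m = R²·20 − (-36)²:  R² = (1296 + 1584) / 20 = 144
R = √144 = 12  ⇒  r_B = 12 − 4 = 8

rB=8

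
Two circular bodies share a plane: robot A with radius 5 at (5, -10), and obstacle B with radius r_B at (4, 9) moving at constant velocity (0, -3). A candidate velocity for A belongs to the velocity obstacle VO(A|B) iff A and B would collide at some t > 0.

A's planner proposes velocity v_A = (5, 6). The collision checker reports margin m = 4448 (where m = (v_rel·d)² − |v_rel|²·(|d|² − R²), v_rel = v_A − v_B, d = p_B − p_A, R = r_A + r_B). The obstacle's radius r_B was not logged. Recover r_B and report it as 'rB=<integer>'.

m = 4448
d = (-1, 19);  v_rel = (5, 9),  |v_rel|² = 106
v_rel×d = (5)·(19) − (9)·(-1) = 104
since m = R²·106 − 104²:  R² = (10816 + 4448) / 106 = 144
R = √144 = 12  ⇒  r_B = 12 − 5 = 7

rB=7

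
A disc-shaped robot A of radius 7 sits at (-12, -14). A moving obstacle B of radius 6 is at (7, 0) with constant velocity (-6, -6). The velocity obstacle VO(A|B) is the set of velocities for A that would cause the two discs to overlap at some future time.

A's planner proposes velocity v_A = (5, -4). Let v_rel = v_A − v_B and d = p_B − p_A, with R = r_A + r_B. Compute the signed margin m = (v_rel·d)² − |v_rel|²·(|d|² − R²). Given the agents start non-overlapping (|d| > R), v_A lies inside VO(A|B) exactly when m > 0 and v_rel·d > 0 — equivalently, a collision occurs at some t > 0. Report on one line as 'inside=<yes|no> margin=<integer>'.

d = (19, 14),  |d|² = 557;  R = 7+6 = 13,  c = 557−13² = 388
v_rel = (11, 2),  |v_rel|² = 125;  v_rel·d = (11)·(19) + (2)·(14) = 237
125·t² − 474·t + 388 = 0  ⇒  m = 237² − 125·388 = 7669
m = 7669 > 0,  v_rel·d = 237 > 0  ⇒  inside

inside=yes margin=7669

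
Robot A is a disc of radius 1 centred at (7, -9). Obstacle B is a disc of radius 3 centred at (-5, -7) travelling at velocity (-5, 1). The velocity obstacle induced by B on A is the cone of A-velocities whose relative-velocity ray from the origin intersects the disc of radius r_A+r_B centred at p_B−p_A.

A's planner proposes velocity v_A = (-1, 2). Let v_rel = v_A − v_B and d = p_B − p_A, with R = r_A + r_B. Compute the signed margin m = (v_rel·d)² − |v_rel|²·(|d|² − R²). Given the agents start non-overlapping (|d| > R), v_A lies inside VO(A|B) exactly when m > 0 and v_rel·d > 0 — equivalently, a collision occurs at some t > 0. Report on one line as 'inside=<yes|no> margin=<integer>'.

d = (-12, 2),  |d|² = 148;  R = 1+3 = 4,  c = 148−4² = 132
v_rel = (4, 1),  |v_rel|² = 17;  v_rel·d = (4)·(-12) + (1)·(2) = -46
17·t² + 92·t + 132 = 0  ⇒  m = (-46)² − 17·132 = -128
m = -128 < 0,  v_rel·d = -46 < 0  ⇒  outside

inside=no margin=-128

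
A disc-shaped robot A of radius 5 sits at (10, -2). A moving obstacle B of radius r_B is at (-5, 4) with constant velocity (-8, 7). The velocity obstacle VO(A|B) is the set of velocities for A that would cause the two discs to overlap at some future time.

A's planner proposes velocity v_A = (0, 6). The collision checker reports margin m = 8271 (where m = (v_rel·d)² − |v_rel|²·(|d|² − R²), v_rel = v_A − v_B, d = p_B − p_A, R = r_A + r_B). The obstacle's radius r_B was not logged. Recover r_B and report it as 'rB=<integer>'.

m = 8271
d = (-15, 6);  v_rel = (8, -1),  |v_rel|² = 65
v_rel×d = (8)·(6) − (-1)·(-15) = 33
since m = R²·65 − 33²:  R² = (1089 + 8271) / 65 = 144
R = √144 = 12  ⇒  r_B = 12 − 5 = 7

rB=7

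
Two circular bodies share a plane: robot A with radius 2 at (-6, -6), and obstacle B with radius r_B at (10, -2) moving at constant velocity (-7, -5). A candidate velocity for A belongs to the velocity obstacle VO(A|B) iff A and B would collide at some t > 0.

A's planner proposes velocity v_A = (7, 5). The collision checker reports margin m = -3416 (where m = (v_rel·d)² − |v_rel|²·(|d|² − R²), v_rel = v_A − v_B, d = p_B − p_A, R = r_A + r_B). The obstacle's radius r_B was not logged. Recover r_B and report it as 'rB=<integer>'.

m = -3416
d = (16, 4);  v_rel = (14, 10),  |v_rel|² = 296
v_rel×d = (14)·(4) − (10)·(16) = -104
since m = R²·296 − (-104)²:  R² = (10816 + -3416) / 296 = 25
R = √25 = 5  ⇒  r_B = 5 − 2 = 3

rB=3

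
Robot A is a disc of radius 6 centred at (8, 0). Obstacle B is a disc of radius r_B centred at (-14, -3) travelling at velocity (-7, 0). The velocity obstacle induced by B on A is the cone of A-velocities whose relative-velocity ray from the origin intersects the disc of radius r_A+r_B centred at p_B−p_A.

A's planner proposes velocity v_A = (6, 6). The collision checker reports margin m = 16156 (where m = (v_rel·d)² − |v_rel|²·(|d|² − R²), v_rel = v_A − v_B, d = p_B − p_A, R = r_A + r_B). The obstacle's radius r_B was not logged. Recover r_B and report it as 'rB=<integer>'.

m = 16156
d = (-22, -3);  v_rel = (13, 6),  |v_rel|² = 205
v_rel×d = (13)·(-3) − (6)·(-22) = 93
since m = R²·205 − 93²:  R² = (8649 + 16156) / 205 = 121
R = √121 = 11  ⇒  r_B = 11 − 6 = 5

rB=5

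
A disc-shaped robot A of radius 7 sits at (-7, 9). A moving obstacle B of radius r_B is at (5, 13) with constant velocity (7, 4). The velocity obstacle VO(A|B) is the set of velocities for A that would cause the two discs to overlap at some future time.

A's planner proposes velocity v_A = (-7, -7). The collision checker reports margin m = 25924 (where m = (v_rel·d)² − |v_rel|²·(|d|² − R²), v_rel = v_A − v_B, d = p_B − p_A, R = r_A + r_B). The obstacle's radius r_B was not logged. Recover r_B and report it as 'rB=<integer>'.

m = 25924
d = (12, 4);  v_rel = (-14, -11),  |v_rel|² = 317
v_rel×d = (-14)·(4) − (-11)·(12) = 76
since m = R²·317 − 76²:  R² = (5776 + 25924) / 317 = 100
R = √100 = 10  ⇒  r_B = 10 − 7 = 3

rB=3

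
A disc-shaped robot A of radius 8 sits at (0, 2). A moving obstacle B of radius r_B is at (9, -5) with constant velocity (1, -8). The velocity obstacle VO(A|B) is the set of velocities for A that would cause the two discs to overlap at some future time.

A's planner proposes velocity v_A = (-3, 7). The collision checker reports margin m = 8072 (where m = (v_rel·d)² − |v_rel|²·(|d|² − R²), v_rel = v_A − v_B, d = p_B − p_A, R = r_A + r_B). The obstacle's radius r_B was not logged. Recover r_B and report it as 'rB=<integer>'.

m = 8072
d = (9, -7);  v_rel = (-4, 15),  |v_rel|² = 241
v_rel×d = (-4)·(-7) − (15)·(9) = -107
since m = R²·241 − (-107)²:  R² = (11449 + 8072) / 241 = 81
R = √81 = 9  ⇒  r_B = 9 − 8 = 1

rB=1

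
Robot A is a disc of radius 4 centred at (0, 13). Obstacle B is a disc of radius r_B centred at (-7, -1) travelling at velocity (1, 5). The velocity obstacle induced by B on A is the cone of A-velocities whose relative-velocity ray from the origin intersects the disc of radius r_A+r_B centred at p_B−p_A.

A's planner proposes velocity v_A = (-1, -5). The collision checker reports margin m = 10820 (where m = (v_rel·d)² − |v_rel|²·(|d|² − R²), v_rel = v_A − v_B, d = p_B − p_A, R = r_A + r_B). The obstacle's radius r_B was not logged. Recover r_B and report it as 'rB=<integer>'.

m = 10820
d = (-7, -14);  v_rel = (-2, -10),  |v_rel|² = 104
v_rel×d = (-2)·(-14) − (-10)·(-7) = -42
since m = R²·104 − (-42)²:  R² = (1764 + 10820) / 104 = 121
R = √121 = 11  ⇒  r_B = 11 − 4 = 7

rB=7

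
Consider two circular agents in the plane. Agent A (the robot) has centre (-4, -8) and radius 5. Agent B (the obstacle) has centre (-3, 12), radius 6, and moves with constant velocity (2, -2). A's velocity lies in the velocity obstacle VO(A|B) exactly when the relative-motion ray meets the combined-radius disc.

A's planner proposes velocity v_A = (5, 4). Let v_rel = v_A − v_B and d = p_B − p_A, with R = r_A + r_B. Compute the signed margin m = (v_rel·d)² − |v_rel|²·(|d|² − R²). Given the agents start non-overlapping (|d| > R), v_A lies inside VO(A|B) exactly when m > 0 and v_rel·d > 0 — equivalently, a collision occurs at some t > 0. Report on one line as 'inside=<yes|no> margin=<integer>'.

d = (1, 20),  |d|² = 401;  R = 5+6 = 11,  c = 401−11² = 280
v_rel = (3, 6),  |v_rel|² = 45;  v_rel·d = (3)·(1) + (6)·(20) = 123
45·t² − 246·t + 280 = 0  ⇒  m = 123² − 45·280 = 2529
m = 2529 > 0,  v_rel·d = 123 > 0  ⇒  inside

inside=yes margin=2529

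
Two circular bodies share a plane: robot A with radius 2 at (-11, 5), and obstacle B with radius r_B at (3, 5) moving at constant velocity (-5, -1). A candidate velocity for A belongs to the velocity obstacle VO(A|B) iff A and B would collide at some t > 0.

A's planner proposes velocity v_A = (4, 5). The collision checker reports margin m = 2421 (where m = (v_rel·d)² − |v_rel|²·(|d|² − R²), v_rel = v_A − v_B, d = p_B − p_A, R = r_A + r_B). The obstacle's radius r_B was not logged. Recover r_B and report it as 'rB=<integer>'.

m = 2421
d = (14, 0);  v_rel = (9, 6),  |v_rel|² = 117
v_rel×d = (9)·(0) − (6)·(14) = -84
since m = R²·117 − (-84)²:  R² = (7056 + 2421) / 117 = 81
R = √81 = 9  ⇒  r_B = 9 − 2 = 7

rB=7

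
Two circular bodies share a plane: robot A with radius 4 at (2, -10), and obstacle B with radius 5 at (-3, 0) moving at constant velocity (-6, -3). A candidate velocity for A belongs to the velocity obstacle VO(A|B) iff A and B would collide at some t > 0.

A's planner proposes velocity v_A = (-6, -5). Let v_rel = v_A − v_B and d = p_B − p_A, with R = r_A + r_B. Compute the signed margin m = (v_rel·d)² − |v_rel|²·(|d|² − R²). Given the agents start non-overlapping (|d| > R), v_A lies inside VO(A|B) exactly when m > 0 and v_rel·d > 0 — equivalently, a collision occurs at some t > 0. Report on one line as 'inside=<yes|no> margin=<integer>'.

d = (-5, 10),  |d|² = 125;  R = 4+5 = 9,  c = 125−9² = 44
v_rel = (0, -2),  |v_rel|² = 4;  v_rel·d = (0)·(-5) + (-2)·(10) = -20
4·t² + 40·t + 44 = 0  ⇒  m = (-20)² − 4·44 = 224
m = 224 > 0,  v_rel·d = -20 < 0  ⇒  outside

inside=no margin=224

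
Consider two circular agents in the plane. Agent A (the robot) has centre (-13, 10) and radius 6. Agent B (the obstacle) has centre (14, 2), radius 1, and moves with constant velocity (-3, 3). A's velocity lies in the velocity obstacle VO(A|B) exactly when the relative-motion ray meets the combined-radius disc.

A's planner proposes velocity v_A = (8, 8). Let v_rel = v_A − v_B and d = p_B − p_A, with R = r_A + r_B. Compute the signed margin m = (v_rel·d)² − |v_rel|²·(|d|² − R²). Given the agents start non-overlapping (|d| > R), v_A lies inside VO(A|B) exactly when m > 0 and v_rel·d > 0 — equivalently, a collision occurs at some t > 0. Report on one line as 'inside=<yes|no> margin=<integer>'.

d = (27, -8),  |d|² = 793;  R = 6+1 = 7,  c = 793−7² = 744
v_rel = (11, 5),  |v_rel|² = 146;  v_rel·d = (11)·(27) + (5)·(-8) = 257
146·t² − 514·t + 744 = 0  ⇒  m = 257² − 146·744 = -42575
m = -42575 < 0,  v_rel·d = 257 > 0  ⇒  outside

inside=no margin=-42575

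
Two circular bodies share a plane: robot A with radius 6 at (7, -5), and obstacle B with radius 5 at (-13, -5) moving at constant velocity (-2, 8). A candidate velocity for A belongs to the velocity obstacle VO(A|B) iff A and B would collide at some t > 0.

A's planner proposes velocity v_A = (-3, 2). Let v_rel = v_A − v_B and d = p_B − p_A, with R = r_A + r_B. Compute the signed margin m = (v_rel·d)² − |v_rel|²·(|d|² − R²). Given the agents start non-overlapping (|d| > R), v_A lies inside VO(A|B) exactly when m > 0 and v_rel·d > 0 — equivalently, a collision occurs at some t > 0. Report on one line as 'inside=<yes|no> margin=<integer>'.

d = (-20, 0),  |d|² = 400;  R = 6+5 = 11,  c = 400−11² = 279
v_rel = (-1, -6),  |v_rel|² = 37;  v_rel·d = (-1)·(-20) + (-6)·(0) = 20
37·t² − 40·t + 279 = 0  ⇒  m = 20² − 37·279 = -9923
m = -9923 < 0,  v_rel·d = 20 > 0  ⇒  outside

inside=no margin=-9923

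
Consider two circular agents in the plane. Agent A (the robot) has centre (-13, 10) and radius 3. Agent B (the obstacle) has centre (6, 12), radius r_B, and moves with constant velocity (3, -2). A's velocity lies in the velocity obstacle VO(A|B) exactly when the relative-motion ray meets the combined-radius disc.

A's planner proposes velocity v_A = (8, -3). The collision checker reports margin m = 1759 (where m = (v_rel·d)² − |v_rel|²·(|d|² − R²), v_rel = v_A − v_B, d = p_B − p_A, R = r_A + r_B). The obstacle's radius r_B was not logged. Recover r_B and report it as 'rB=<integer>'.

m = 1759
d = (19, 2);  v_rel = (5, -1),  |v_rel|² = 26
v_rel×d = (5)·(2) − (-1)·(19) = 29
since m = R²·26 − 29²:  R² = (841 + 1759) / 26 = 100
R = √100 = 10  ⇒  r_B = 10 − 3 = 7

rB=7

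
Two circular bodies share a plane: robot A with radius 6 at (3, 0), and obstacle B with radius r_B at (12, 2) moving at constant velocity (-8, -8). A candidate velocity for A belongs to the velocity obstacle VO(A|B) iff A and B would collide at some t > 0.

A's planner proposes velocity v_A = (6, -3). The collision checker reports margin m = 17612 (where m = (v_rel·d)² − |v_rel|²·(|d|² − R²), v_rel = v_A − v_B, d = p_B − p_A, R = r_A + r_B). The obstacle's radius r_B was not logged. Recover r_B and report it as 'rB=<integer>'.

m = 17612
d = (9, 2);  v_rel = (14, 5),  |v_rel|² = 221
v_rel×d = (14)·(2) − (5)·(9) = -17
since m = R²·221 − (-17)²:  R² = (289 + 17612) / 221 = 81
R = √81 = 9  ⇒  r_B = 9 − 6 = 3

rB=3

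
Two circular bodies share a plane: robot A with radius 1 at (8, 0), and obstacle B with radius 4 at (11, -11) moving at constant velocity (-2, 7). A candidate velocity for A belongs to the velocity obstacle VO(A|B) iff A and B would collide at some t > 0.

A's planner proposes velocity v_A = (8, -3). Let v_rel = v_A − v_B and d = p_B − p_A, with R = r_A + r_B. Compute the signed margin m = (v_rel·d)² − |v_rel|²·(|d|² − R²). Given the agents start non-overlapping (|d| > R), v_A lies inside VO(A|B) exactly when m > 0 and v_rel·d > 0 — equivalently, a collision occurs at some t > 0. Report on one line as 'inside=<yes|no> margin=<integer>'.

d = (3, -11),  |d|² = 130;  R = 1+4 = 5,  c = 130−5² = 105
v_rel = (10, -10),  |v_rel|² = 200;  v_rel·d = (10)·(3) + (-10)·(-11) = 140
200·t² − 280·t + 105 = 0  ⇒  m = 140² − 200·105 = -1400
m = -1400 < 0,  v_rel·d = 140 > 0  ⇒  outside

inside=no margin=-1400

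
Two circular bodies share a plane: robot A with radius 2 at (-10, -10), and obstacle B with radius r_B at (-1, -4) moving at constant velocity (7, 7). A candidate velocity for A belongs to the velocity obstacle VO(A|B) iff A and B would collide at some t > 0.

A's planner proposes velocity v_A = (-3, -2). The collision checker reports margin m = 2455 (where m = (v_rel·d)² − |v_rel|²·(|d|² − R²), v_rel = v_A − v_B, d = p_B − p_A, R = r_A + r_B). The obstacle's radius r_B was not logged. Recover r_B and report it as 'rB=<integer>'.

m = 2455
d = (9, 6);  v_rel = (-10, -9),  |v_rel|² = 181
v_rel×d = (-10)·(6) − (-9)·(9) = 21
since m = R²·181 − 21²:  R² = (441 + 2455) / 181 = 16
R = √16 = 4  ⇒  r_B = 4 − 2 = 2

rB=2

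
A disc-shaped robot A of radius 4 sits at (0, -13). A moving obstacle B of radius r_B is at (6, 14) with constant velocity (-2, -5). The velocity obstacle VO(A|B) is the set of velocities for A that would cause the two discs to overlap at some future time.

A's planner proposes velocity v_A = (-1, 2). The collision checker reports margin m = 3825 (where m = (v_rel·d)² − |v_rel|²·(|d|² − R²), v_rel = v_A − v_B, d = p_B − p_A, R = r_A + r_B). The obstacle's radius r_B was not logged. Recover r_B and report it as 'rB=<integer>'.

m = 3825
d = (6, 27);  v_rel = (1, 7),  |v_rel|² = 50
v_rel×d = (1)·(27) − (7)·(6) = -15
since m = R²·50 − (-15)²:  R² = (225 + 3825) / 50 = 81
R = √81 = 9  ⇒  r_B = 9 − 4 = 5

rB=5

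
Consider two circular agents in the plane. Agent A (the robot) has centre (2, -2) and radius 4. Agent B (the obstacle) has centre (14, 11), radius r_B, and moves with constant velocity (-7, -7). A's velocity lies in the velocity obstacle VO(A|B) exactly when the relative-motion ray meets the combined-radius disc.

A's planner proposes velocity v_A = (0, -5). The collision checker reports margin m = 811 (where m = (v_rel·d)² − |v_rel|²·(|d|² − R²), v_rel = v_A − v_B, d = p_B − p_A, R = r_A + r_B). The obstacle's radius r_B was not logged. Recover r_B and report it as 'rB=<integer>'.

m = 811
d = (12, 13);  v_rel = (7, 2),  |v_rel|² = 53
v_rel×d = (7)·(13) − (2)·(12) = 67
since m = R²·53 − 67²:  R² = (4489 + 811) / 53 = 100
R = √100 = 10  ⇒  r_B = 10 − 4 = 6

rB=6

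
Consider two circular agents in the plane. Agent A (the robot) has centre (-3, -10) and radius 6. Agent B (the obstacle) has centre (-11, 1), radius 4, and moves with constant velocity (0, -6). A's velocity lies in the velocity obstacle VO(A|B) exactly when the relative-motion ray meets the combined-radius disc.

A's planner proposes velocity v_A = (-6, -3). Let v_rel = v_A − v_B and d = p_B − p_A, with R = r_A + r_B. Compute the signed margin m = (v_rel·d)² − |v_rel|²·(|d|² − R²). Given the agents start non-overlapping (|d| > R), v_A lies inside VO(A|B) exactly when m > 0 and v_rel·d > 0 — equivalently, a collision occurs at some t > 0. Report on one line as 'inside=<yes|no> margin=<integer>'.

d = (-8, 11),  |d|² = 185;  R = 6+4 = 10,  c = 185−10² = 85
v_rel = (-6, 3),  |v_rel|² = 45;  v_rel·d = (-6)·(-8) + (3)·(11) = 81
45·t² − 162·t + 85 = 0  ⇒  m = 81² − 45·85 = 2736
m = 2736 > 0,  v_rel·d = 81 > 0  ⇒  inside

inside=yes margin=2736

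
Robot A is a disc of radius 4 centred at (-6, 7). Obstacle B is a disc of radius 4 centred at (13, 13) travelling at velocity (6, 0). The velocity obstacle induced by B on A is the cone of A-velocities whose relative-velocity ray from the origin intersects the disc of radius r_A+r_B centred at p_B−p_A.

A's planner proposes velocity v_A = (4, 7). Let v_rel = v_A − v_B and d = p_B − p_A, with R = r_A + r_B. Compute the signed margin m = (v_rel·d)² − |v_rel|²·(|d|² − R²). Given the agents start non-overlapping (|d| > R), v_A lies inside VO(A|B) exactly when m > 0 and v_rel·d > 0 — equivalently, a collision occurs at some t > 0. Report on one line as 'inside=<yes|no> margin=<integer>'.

d = (19, 6),  |d|² = 397;  R = 4+4 = 8,  c = 397−8² = 333
v_rel = (-2, 7),  |v_rel|² = 53;  v_rel·d = (-2)·(19) + (7)·(6) = 4
53·t² − 8·t + 333 = 0  ⇒  m = 4² − 53·333 = -17633
m = -17633 < 0,  v_rel·d = 4 > 0  ⇒  outside

inside=no margin=-17633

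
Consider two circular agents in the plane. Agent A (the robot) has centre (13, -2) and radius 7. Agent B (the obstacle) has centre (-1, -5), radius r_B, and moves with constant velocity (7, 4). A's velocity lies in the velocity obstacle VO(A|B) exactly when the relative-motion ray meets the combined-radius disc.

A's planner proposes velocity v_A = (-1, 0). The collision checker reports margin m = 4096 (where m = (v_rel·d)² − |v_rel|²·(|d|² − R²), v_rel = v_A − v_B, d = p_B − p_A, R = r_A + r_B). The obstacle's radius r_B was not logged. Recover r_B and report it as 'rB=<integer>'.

m = 4096
d = (-14, -3);  v_rel = (-8, -4),  |v_rel|² = 80
v_rel×d = (-8)·(-3) − (-4)·(-14) = -32
since m = R²·80 − (-32)²:  R² = (1024 + 4096) / 80 = 64
R = √64 = 8  ⇒  r_B = 8 − 7 = 1

rB=1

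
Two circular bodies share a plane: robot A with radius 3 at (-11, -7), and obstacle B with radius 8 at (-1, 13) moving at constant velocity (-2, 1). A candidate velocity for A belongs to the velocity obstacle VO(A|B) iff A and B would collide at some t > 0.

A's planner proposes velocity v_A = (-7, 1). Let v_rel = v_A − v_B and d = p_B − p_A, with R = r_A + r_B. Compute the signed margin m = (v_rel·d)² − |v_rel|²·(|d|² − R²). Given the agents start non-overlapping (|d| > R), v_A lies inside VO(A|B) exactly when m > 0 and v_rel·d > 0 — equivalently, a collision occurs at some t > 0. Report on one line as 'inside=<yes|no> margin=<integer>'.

d = (10, 20),  |d|² = 500;  R = 3+8 = 11,  c = 500−11² = 379
v_rel = (-5, 0),  |v_rel|² = 25;  v_rel·d = (-5)·(10) + (0)·(20) = -50
25·t² + 100·t + 379 = 0  ⇒  m = (-50)² − 25·379 = -6975
m = -6975 < 0,  v_rel·d = -50 < 0  ⇒  outside

inside=no margin=-6975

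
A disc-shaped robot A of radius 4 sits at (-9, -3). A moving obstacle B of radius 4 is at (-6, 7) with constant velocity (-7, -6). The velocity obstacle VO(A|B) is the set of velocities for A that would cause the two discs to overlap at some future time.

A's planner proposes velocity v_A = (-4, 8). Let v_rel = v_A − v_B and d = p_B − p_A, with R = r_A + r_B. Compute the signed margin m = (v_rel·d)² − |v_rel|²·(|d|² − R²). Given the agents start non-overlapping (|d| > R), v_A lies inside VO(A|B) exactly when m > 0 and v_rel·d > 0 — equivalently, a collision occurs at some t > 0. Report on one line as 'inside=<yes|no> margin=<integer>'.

d = (3, 10),  |d|² = 109;  R = 4+4 = 8,  c = 109−8² = 45
v_rel = (3, 14),  |v_rel|² = 205;  v_rel·d = (3)·(3) + (14)·(10) = 149
205·t² − 298·t + 45 = 0  ⇒  m = 149² − 205·45 = 12976
m = 12976 > 0,  v_rel·d = 149 > 0  ⇒  inside

inside=yes margin=12976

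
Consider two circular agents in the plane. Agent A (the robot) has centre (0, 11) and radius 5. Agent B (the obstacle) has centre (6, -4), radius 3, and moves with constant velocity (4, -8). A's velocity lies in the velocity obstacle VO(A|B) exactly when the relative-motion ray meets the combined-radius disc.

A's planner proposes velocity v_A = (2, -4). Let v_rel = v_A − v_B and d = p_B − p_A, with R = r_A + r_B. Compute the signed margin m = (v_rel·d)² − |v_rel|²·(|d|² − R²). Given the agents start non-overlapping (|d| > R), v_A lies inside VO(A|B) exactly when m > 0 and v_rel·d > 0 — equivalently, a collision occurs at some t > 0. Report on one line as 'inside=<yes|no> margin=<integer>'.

d = (6, -15),  |d|² = 261;  R = 5+3 = 8,  c = 261−8² = 197
v_rel = (-2, 4),  |v_rel|² = 20;  v_rel·d = (-2)·(6) + (4)·(-15) = -72
20·t² + 144·t + 197 = 0  ⇒  m = (-72)² − 20·197 = 1244
m = 1244 > 0,  v_rel·d = -72 < 0  ⇒  outside

inside=no margin=1244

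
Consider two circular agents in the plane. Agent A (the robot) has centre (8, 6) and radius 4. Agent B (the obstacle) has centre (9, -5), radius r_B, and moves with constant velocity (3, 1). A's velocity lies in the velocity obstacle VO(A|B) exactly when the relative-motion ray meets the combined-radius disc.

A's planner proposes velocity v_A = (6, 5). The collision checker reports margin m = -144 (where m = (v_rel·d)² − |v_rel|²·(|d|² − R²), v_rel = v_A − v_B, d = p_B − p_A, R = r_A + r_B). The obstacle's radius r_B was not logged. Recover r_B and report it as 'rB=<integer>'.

m = -144
d = (1, -11);  v_rel = (3, 4),  |v_rel|² = 25
v_rel×d = (3)·(-11) − (4)·(1) = -37
since m = R²·25 − (-37)²:  R² = (1369 + -144) / 25 = 49
R = √49 = 7  ⇒  r_B = 7 − 4 = 3

rB=3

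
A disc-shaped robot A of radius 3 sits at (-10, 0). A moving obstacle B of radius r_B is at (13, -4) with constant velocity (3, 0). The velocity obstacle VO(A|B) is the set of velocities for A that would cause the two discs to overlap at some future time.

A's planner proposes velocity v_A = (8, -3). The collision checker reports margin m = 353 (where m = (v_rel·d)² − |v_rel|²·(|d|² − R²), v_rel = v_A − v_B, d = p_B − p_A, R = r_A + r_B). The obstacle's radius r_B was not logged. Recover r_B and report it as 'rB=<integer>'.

m = 353
d = (23, -4);  v_rel = (5, -3),  |v_rel|² = 34
v_rel×d = (5)·(-4) − (-3)·(23) = 49
since m = R²·34 − 49²:  R² = (2401 + 353) / 34 = 81
R = √81 = 9  ⇒  r_B = 9 − 3 = 6

rB=6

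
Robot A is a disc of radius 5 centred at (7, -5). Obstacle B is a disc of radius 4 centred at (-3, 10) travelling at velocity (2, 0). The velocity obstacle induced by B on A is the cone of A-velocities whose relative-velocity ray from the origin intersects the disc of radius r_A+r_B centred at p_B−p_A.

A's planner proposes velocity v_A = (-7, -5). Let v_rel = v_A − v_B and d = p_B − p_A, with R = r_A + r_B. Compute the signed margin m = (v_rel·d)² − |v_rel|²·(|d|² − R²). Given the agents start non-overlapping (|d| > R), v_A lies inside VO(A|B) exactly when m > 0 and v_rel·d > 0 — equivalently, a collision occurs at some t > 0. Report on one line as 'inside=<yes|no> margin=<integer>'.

d = (-10, 15),  |d|² = 325;  R = 5+4 = 9,  c = 325−9² = 244
v_rel = (-9, -5),  |v_rel|² = 106;  v_rel·d = (-9)·(-10) + (-5)·(15) = 15
106·t² − 30·t + 244 = 0  ⇒  m = 15² − 106·244 = -25639
m = -25639 < 0,  v_rel·d = 15 > 0  ⇒  outside

inside=no margin=-25639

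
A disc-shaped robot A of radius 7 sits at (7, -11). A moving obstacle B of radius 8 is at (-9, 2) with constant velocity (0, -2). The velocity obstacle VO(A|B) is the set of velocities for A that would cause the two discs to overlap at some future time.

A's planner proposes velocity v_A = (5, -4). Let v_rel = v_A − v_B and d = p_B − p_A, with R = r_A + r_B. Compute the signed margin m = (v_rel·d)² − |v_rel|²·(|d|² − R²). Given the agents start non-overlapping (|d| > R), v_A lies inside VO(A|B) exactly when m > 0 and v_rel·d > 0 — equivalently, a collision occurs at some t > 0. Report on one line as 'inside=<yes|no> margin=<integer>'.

d = (-16, 13),  |d|² = 425;  R = 7+8 = 15,  c = 425−15² = 200
v_rel = (5, -2),  |v_rel|² = 29;  v_rel·d = (5)·(-16) + (-2)·(13) = -106
29·t² + 212·t + 200 = 0  ⇒  m = (-106)² − 29·200 = 5436
m = 5436 > 0,  v_rel·d = -106 < 0  ⇒  outside

inside=no margin=5436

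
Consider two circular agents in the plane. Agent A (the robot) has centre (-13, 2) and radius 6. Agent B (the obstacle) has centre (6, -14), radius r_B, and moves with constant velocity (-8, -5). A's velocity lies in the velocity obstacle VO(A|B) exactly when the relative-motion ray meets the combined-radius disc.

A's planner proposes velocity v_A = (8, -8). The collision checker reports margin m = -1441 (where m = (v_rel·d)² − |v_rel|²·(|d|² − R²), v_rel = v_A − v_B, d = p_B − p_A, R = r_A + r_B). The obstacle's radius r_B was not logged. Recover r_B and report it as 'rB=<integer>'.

m = -1441
d = (19, -16);  v_rel = (16, -3),  |v_rel|² = 265
v_rel×d = (16)·(-16) − (-3)·(19) = -199
since m = R²·265 − (-199)²:  R² = (39601 + -1441) / 265 = 144
R = √144 = 12  ⇒  r_B = 12 − 6 = 6

rB=6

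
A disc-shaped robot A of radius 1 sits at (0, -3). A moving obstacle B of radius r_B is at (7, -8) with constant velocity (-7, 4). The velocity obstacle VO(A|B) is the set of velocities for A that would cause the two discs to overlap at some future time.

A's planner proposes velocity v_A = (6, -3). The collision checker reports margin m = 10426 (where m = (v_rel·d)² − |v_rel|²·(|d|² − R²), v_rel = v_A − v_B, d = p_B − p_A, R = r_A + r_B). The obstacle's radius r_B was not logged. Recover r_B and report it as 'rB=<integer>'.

m = 10426
d = (7, -5);  v_rel = (13, -7),  |v_rel|² = 218
v_rel×d = (13)·(-5) − (-7)·(7) = -16
since m = R²·218 − (-16)²:  R² = (256 + 10426) / 218 = 49
R = √49 = 7  ⇒  r_B = 7 − 1 = 6

rB=6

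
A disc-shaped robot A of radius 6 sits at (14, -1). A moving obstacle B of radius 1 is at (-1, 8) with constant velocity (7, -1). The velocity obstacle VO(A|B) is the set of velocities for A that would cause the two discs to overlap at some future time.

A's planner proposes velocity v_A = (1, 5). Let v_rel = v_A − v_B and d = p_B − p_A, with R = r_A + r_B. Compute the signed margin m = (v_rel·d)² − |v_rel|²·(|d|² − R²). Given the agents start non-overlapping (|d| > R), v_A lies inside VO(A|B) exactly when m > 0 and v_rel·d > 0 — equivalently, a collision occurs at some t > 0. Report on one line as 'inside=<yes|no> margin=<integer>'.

d = (-15, 9),  |d|² = 306;  R = 6+1 = 7,  c = 306−7² = 257
v_rel = (-6, 6),  |v_rel|² = 72;  v_rel·d = (-6)·(-15) + (6)·(9) = 144
72·t² − 288·t + 257 = 0  ⇒  m = 144² − 72·257 = 2232
m = 2232 > 0,  v_rel·d = 144 > 0  ⇒  inside

inside=yes margin=2232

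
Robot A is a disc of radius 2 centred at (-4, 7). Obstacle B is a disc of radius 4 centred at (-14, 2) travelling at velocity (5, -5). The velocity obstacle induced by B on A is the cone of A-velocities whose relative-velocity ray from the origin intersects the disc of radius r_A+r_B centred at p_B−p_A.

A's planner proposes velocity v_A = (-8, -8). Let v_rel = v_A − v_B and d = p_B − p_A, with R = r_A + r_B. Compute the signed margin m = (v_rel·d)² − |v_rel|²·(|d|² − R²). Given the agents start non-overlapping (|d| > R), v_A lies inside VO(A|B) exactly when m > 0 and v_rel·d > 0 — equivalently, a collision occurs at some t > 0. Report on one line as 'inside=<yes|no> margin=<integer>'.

d = (-10, -5),  |d|² = 125;  R = 2+4 = 6,  c = 125−6² = 89
v_rel = (-13, -3),  |v_rel|² = 178;  v_rel·d = (-13)·(-10) + (-3)·(-5) = 145
178·t² − 290·t + 89 = 0  ⇒  m = 145² − 178·89 = 5183
m = 5183 > 0,  v_rel·d = 145 > 0  ⇒  inside

inside=yes margin=5183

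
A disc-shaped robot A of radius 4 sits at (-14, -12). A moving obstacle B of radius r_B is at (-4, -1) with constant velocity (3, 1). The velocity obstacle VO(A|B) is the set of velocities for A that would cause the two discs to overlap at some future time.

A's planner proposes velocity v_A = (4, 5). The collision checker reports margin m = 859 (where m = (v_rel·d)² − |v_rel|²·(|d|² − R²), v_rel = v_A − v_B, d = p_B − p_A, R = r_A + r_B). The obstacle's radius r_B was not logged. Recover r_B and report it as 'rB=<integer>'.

m = 859
d = (10, 11);  v_rel = (1, 4),  |v_rel|² = 17
v_rel×d = (1)·(11) − (4)·(10) = -29
since m = R²·17 − (-29)²:  R² = (841 + 859) / 17 = 100
R = √100 = 10  ⇒  r_B = 10 − 4 = 6

rB=6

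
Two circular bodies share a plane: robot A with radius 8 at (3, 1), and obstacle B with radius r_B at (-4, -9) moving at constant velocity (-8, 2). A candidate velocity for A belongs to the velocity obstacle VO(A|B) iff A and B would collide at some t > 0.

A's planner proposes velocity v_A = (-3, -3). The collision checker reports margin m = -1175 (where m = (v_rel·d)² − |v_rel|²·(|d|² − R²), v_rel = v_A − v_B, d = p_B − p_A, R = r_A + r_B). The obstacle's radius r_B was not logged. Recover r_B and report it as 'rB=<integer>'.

m = -1175
d = (-7, -10);  v_rel = (5, -5),  |v_rel|² = 50
v_rel×d = (5)·(-10) − (-5)·(-7) = -85
since m = R²·50 − (-85)²:  R² = (7225 + -1175) / 50 = 121
R = √121 = 11  ⇒  r_B = 11 − 8 = 3

rB=3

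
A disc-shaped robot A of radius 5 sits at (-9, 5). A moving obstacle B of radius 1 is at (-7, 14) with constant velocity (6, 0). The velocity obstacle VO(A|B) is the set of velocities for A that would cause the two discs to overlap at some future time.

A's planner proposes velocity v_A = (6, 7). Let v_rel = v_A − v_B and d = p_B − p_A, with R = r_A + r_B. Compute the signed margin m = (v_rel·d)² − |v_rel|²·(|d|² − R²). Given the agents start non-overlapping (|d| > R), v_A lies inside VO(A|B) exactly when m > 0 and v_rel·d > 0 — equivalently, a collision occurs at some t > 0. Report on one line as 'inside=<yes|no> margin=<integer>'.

d = (2, 9),  |d|² = 85;  R = 5+1 = 6,  c = 85−6² = 49
v_rel = (0, 7),  |v_rel|² = 49;  v_rel·d = (0)·(2) + (7)·(9) = 63
49·t² − 126·t + 49 = 0  ⇒  m = 63² − 49·49 = 1568
m = 1568 > 0,  v_rel·d = 63 > 0  ⇒  inside

inside=yes margin=1568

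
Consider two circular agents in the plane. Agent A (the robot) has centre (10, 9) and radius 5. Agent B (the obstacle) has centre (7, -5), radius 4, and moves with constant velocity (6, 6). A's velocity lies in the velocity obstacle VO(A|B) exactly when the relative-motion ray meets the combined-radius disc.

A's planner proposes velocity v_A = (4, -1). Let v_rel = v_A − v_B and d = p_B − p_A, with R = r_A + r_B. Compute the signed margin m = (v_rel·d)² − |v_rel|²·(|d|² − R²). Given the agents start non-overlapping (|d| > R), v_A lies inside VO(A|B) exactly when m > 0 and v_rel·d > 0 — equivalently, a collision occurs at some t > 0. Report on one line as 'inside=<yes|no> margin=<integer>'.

d = (-3, -14),  |d|² = 205;  R = 5+4 = 9,  c = 205−9² = 124
v_rel = (-2, -7),  |v_rel|² = 53;  v_rel·d = (-2)·(-3) + (-7)·(-14) = 104
53·t² − 208·t + 124 = 0  ⇒  m = 104² − 53·124 = 4244
m = 4244 > 0,  v_rel·d = 104 > 0  ⇒  inside

inside=yes margin=4244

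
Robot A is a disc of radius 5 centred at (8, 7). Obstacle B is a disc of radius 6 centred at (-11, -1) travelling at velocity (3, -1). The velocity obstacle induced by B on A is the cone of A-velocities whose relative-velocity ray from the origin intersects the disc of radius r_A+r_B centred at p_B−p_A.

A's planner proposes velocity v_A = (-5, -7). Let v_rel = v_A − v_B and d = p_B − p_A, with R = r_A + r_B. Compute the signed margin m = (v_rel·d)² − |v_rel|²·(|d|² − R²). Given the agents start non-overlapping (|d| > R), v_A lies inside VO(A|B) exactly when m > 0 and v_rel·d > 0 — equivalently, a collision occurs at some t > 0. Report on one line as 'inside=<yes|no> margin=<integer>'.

d = (-19, -8),  |d|² = 425;  R = 5+6 = 11,  c = 425−11² = 304
v_rel = (-8, -6),  |v_rel|² = 100;  v_rel·d = (-8)·(-19) + (-6)·(-8) = 200
100·t² − 400·t + 304 = 0  ⇒  m = 200² − 100·304 = 9600
m = 9600 > 0,  v_rel·d = 200 > 0  ⇒  inside

inside=yes margin=9600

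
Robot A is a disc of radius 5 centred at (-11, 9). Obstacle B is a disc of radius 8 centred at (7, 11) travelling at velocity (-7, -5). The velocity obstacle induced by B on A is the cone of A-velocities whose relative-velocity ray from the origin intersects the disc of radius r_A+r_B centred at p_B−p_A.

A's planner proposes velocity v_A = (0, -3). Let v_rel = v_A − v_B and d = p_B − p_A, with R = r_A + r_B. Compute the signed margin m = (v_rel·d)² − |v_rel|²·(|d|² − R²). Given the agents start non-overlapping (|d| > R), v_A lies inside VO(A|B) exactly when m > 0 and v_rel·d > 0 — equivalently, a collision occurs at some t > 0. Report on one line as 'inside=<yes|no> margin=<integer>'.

d = (18, 2),  |d|² = 328;  R = 5+8 = 13,  c = 328−13² = 159
v_rel = (7, 2),  |v_rel|² = 53;  v_rel·d = (7)·(18) + (2)·(2) = 130
53·t² − 260·t + 159 = 0  ⇒  m = 130² − 53·159 = 8473
m = 8473 > 0,  v_rel·d = 130 > 0  ⇒  inside

inside=yes margin=8473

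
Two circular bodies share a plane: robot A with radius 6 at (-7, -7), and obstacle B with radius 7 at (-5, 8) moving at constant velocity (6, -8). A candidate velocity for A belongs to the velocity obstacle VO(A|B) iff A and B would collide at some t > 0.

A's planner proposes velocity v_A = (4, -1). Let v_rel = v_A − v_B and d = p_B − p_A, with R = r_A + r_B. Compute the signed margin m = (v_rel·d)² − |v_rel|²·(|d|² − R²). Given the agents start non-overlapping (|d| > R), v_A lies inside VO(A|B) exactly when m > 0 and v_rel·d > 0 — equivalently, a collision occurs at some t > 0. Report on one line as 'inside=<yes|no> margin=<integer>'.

d = (2, 15),  |d|² = 229;  R = 6+7 = 13,  c = 229−13² = 60
v_rel = (-2, 7),  |v_rel|² = 53;  v_rel·d = (-2)·(2) + (7)·(15) = 101
53·t² − 202·t + 60 = 0  ⇒  m = 101² − 53·60 = 7021
m = 7021 > 0,  v_rel·d = 101 > 0  ⇒  inside

inside=yes margin=7021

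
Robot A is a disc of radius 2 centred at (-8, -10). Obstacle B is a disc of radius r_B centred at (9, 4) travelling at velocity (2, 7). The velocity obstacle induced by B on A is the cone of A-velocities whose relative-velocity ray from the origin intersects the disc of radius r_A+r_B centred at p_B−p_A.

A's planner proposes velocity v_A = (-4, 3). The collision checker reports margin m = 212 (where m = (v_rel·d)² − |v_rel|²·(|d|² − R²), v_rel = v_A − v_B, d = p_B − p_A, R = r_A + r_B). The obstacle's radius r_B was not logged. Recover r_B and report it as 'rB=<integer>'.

m = 212
d = (17, 14);  v_rel = (-6, -4),  |v_rel|² = 52
v_rel×d = (-6)·(14) − (-4)·(17) = -16
since m = R²·52 − (-16)²:  R² = (256 + 212) / 52 = 9
R = √9 = 3  ⇒  r_B = 3 − 2 = 1

rB=1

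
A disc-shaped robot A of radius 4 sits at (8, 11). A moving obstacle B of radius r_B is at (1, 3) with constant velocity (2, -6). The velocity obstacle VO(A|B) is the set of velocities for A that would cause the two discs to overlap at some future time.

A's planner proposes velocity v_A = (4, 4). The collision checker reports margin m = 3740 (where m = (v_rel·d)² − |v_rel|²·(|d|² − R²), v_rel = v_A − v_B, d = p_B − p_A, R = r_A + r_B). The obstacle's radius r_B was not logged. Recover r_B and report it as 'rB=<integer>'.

m = 3740
d = (-7, -8);  v_rel = (2, 10),  |v_rel|² = 104
v_rel×d = (2)·(-8) − (10)·(-7) = 54
since m = R²·104 − 54²:  R² = (2916 + 3740) / 104 = 64
R = √64 = 8  ⇒  r_B = 8 − 4 = 4

rB=4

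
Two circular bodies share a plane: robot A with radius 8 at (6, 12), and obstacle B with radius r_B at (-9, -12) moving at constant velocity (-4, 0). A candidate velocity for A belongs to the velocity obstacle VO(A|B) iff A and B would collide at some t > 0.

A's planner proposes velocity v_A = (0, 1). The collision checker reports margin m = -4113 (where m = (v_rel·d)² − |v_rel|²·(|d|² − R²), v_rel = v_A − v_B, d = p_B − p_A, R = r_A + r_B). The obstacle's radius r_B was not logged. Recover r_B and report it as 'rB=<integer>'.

m = -4113
d = (-15, -24);  v_rel = (4, 1),  |v_rel|² = 17
v_rel×d = (4)·(-24) − (1)·(-15) = -81
since m = R²·17 − (-81)²:  R² = (6561 + -4113) / 17 = 144
R = √144 = 12  ⇒  r_B = 12 − 8 = 4

rB=4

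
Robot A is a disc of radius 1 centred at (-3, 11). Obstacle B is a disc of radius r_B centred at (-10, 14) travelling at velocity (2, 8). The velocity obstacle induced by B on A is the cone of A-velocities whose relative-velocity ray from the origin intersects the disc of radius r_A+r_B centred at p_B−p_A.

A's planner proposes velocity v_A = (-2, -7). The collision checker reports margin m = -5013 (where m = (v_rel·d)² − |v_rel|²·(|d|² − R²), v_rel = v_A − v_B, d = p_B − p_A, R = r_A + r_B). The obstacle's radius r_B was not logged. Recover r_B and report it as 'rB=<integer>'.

m = -5013
d = (-7, 3);  v_rel = (-4, -15),  |v_rel|² = 241
v_rel×d = (-4)·(3) − (-15)·(-7) = -117
since m = R²·241 − (-117)²:  R² = (13689 + -5013) / 241 = 36
R = √36 = 6  ⇒  r_B = 6 − 1 = 5

rB=5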